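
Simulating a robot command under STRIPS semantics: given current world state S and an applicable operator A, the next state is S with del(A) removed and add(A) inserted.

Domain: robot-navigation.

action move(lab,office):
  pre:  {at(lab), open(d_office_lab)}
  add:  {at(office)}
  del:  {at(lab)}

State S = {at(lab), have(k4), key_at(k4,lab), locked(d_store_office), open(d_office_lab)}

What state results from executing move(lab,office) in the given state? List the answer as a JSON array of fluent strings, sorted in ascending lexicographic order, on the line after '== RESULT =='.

Progress:
  pre ⊆ S: {at(lab), open(d_office_lab)} ⊆ S  — applicable
  S \ del = {have(k4), key_at(k4,lab), locked(d_store_office), open(d_office_lab)}
  ∪ add   = {at(office), have(k4), key_at(k4,lab), locked(d_store_office), open(d_office_lab)}

== RESULT ==
["at(office)", "have(k4)", "key_at(k4,lab)", "locked(d_store_office)", "open(d_office_lab)"]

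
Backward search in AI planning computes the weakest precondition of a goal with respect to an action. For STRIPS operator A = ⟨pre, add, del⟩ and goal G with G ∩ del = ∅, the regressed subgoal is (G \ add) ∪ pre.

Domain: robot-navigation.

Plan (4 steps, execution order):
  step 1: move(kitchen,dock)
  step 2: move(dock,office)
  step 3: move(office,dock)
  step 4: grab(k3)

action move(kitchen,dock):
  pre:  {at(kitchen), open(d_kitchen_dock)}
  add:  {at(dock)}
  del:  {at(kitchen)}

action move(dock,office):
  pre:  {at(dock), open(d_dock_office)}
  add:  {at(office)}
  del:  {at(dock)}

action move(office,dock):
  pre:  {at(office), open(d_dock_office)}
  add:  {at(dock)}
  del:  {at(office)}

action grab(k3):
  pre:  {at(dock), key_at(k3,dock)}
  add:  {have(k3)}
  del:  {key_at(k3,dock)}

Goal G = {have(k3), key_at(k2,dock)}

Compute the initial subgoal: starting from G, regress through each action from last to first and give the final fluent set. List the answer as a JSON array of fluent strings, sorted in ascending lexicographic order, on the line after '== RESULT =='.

Work backward from the goal:
  through step 4 (grab(k3)): drop {have(k3)}, keep {key_at(k2,dock)}, require {at(dock), key_at(k3,dock)}
    → {at(dock), key_at(k2,dock), key_at(k3,dock)}
  through step 3 (move(office,dock)): drop {at(dock)}, keep {key_at(k2,dock), key_at(k3,dock)}, require {at(office), open(d_dock_office)}
    → {at(office), key_at(k2,dock), key_at(k3,dock), open(d_dock_office)}
  through step 2 (move(dock,office)): drop {at(office)}, keep {key_at(k2,dock), key_at(k3,dock), open(d_dock_office)}, require {at(dock), open(d_dock_office)}
    → {at(dock), key_at(k2,dock), key_at(k3,dock), open(d_dock_office)}
  through step 1 (move(kitchen,dock)): drop {at(dock)}, keep {key_at(k2,dock), key_at(k3,dock), open(d_dock_office)}, require {at(kitchen), open(d_kitchen_dock)}
    → {at(kitchen), key_at(k2,dock), key_at(k3,dock), open(d_dock_office), open(d_kitchen_dock)}

== RESULT ==
["at(kitchen)", "key_at(k2,dock)", "key_at(k3,dock)", "open(d_dock_office)", "open(d_kitchen_dock)"]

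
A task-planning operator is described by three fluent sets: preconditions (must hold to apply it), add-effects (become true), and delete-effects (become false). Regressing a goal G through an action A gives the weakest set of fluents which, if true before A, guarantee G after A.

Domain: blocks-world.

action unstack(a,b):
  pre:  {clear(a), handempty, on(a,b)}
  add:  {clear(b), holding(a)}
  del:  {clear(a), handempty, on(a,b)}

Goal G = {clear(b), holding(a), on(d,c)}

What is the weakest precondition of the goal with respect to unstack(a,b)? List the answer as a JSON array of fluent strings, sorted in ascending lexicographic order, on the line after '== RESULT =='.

Compute (G \ add) ∪ pre:
  G ∩ del = {}  (empty — regression defined)
  G \ add = {clear(b), holding(a), on(d,c)} \ {clear(b), holding(a)} = {on(d,c)}
  ∪ pre   = {on(d,c)} ∪ {clear(a), handempty, on(a,b)}
          = {clear(a), handempty, on(a,b), on(d,c)}

== RESULT ==
["clear(a)", "handempty", "on(a,b)", "on(d,c)"]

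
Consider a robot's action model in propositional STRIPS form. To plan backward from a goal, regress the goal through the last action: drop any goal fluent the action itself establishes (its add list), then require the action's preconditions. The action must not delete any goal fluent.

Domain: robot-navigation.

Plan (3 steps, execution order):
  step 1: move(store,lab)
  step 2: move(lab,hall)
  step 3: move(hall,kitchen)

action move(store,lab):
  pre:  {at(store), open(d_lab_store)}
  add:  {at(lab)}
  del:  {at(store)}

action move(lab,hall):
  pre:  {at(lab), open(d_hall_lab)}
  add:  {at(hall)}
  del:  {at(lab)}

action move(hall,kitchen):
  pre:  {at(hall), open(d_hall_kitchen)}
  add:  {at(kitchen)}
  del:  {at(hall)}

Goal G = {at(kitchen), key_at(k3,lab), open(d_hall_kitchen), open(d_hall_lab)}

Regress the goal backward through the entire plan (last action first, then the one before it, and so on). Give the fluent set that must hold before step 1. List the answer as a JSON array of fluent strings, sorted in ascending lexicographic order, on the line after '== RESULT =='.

Regress step by step:
  through step 3 (move(hall,kitchen)): drop {at(kitchen)}, keep {key_at(k3,lab), open(d_hall_kitchen), open(d_hall_lab)}, require {at(hall), open(d_hall_kitchen)}
    → {at(hall), key_at(k3,lab), open(d_hall_kitchen), open(d_hall_lab)}
  through step 2 (move(lab,hall)): drop {at(hall)}, keep {key_at(k3,lab), open(d_hall_kitchen), open(d_hall_lab)}, require {at(lab), open(d_hall_lab)}
    → {at(lab), key_at(k3,lab), open(d_hall_kitchen), open(d_hall_lab)}
  through step 1 (move(store,lab)): drop {at(lab)}, keep {key_at(k3,lab), open(d_hall_kitchen), open(d_hall_lab)}, require {at(store), open(d_lab_store)}
    → {at(store), key_at(k3,lab), open(d_hall_kitchen), open(d_hall_lab), open(d_lab_store)}

== RESULT ==
["at(store)", "key_at(k3,lab)", "open(d_hall_kitchen)", "open(d_hall_lab)", "open(d_lab_store)"]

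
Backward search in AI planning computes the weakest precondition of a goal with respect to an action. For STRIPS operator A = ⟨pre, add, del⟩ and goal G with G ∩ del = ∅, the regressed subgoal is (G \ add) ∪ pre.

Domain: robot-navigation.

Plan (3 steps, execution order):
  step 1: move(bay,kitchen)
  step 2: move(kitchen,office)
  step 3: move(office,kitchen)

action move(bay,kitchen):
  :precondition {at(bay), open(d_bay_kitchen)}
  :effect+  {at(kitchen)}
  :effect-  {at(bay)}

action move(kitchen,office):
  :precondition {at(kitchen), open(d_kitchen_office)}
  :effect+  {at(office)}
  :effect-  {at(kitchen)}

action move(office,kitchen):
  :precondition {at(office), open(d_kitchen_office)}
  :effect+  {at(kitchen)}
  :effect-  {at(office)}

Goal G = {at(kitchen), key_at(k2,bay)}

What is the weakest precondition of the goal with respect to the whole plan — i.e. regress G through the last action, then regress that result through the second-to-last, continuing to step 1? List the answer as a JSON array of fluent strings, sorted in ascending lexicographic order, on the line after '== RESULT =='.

Work backward from the goal:
  through step 3 (move(office,kitchen)): drop {at(kitchen)}, keep {key_at(k2,bay)}, require {at(office), open(d_kitchen_office)}
    → {at(office), key_at(k2,bay), open(d_kitchen_office)}
  through step 2 (move(kitchen,office)): drop {at(office)}, keep {key_at(k2,bay), open(d_kitchen_office)}, require {at(kitchen), open(d_kitchen_office)}
    → {at(kitchen), key_at(k2,bay), open(d_kitchen_office)}
  through step 1 (move(bay,kitchen)): drop {at(kitchen)}, keep {key_at(k2,bay), open(d_kitchen_office)}, require {at(bay), open(d_bay_kitchen)}
    → {at(bay), key_at(k2,bay), open(d_bay_kitchen), open(d_kitchen_office)}

== RESULT ==
["at(bay)", "key_at(k2,bay)", "open(d_bay_kitchen)", "open(d_kitchen_office)"]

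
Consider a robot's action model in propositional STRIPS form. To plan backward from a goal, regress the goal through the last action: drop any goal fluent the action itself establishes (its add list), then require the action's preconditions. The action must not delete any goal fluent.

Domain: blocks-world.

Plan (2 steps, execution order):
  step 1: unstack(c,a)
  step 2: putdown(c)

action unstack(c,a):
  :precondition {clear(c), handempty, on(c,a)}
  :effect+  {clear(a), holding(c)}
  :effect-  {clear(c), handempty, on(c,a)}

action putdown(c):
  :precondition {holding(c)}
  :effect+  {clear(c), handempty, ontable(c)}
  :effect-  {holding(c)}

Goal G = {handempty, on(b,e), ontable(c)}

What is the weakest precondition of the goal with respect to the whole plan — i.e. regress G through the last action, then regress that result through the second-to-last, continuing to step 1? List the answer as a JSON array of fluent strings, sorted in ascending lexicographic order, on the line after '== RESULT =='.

Work backward from the goal:
  through step 2 (putdown(c)): drop {handempty, ontable(c)}, keep {on(b,e)}, require {holding(c)}
    → {holding(c), on(b,e)}
  through step 1 (unstack(c,a)): drop {holding(c)}, keep {on(b,e)}, require {clear(c), handempty, on(c,a)}
    → {clear(c), handempty, on(b,e), on(c,a)}

== RESULT ==
["clear(c)", "handempty", "on(b,e)", "on(c,a)"]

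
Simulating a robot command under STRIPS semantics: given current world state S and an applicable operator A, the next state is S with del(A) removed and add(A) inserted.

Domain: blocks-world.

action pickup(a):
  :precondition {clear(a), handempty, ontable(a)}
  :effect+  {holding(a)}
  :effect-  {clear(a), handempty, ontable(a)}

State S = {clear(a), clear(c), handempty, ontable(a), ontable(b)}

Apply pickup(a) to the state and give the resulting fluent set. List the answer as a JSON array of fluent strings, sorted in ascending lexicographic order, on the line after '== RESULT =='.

Progress:
  pre ⊆ S: {clear(a), handempty, ontable(a)} ⊆ S  — applicable
  S \ del = {clear(c), ontable(b)}
  ∪ add   = {clear(c), holding(a), ontable(b)}

== RESULT ==
["clear(c)", "holding(a)", "ontable(b)"]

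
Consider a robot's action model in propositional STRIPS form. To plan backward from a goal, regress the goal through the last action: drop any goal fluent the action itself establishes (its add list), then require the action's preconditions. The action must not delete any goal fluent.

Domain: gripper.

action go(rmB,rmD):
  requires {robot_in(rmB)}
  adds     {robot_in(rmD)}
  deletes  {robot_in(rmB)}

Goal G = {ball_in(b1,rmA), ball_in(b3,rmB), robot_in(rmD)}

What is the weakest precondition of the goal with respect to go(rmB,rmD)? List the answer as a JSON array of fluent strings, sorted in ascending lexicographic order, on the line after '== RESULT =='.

Regress:
  G ∩ del = {}  (empty — regression defined)
  G \ add = {ball_in(b1,rmA), ball_in(b3,rmB), robot_in(rmD)} \ {robot_in(rmD)} = {ball_in(b1,rmA), ball_in(b3,rmB)}
  ∪ pre   = {ball_in(b1,rmA), ball_in(b3,rmB)} ∪ {robot_in(rmB)}
          = {ball_in(b1,rmA), ball_in(b3,rmB), robot_in(rmB)}

== RESULT ==
["ball_in(b1,rmA)", "ball_in(b3,rmB)", "robot_in(rmB)"]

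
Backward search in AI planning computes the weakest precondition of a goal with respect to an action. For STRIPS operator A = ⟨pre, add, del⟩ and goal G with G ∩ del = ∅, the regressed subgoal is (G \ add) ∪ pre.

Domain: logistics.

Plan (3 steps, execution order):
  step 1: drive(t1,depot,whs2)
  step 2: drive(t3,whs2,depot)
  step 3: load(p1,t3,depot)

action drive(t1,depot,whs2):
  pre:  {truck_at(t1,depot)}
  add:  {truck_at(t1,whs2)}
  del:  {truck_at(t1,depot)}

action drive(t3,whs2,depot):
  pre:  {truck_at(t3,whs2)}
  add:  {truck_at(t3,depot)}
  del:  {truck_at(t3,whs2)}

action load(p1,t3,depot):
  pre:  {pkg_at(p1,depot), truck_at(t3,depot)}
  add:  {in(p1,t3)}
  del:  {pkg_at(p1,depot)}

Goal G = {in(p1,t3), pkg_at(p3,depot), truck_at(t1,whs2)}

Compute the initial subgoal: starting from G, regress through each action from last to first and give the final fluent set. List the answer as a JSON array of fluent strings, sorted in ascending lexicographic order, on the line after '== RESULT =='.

Work backward from the goal:
  through step 3 (load(p1,t3,depot)): drop {in(p1,t3)}, keep {pkg_at(p3,depot), truck_at(t1,whs2)}, require {pkg_at(p1,depot), truck_at(t3,depot)}
    → {pkg_at(p1,depot), pkg_at(p3,depot), truck_at(t1,whs2), truck_at(t3,depot)}
  through step 2 (drive(t3,whs2,depot)): drop {truck_at(t3,depot)}, keep {pkg_at(p1,depot), pkg_at(p3,depot), truck_at(t1,whs2)}, require {truck_at(t3,whs2)}
    → {pkg_at(p1,depot), pkg_at(p3,depot), truck_at(t1,whs2), truck_at(t3,whs2)}
  through step 1 (drive(t1,depot,whs2)): drop {truck_at(t1,whs2)}, keep {pkg_at(p1,depot), pkg_at(p3,depot), truck_at(t3,whs2)}, require {truck_at(t1,depot)}
    → {pkg_at(p1,depot), pkg_at(p3,depot), truck_at(t1,depot), truck_at(t3,whs2)}

== RESULT ==
["pkg_at(p1,depot)", "pkg_at(p3,depot)", "truck_at(t1,depot)", "truck_at(t3,whs2)"]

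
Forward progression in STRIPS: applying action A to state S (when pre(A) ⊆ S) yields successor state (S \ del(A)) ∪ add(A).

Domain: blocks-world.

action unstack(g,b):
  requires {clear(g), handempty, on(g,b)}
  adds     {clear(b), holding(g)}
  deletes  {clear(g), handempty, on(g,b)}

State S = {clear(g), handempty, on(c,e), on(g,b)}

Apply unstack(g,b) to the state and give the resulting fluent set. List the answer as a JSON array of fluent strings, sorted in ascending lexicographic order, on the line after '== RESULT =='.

Progress:
  pre ⊆ S: {clear(g), handempty, on(g,b)} ⊆ S  — applicable
  S \ del = {on(c,e)}
  ∪ add   = {clear(b), holding(g), on(c,e)}

== RESULT ==
["clear(b)", "holding(g)", "on(c,e)"]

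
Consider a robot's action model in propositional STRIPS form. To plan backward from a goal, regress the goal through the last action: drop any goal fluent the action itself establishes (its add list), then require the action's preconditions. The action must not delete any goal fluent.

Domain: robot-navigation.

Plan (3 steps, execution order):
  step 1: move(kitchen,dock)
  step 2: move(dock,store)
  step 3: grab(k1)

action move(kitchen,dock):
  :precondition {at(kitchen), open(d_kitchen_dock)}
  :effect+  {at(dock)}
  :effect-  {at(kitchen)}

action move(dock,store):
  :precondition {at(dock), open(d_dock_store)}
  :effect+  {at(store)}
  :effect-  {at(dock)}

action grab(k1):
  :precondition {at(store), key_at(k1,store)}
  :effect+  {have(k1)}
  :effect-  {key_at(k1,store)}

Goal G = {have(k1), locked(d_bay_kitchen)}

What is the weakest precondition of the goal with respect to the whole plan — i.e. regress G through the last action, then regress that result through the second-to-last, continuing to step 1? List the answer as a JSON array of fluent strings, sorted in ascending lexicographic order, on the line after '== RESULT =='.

Work backward from the goal:
  through step 3 (grab(k1)): drop {have(k1)}, keep {locked(d_bay_kitchen)}, require {at(store), key_at(k1,store)}
    → {at(store), key_at(k1,store), locked(d_bay_kitchen)}
  through step 2 (move(dock,store)): drop {at(store)}, keep {key_at(k1,store), locked(d_bay_kitchen)}, require {at(dock), open(d_dock_store)}
    → {at(dock), key_at(k1,store), locked(d_bay_kitchen), open(d_dock_store)}
  through step 1 (move(kitchen,dock)): drop {at(dock)}, keep {key_at(k1,store), locked(d_bay_kitchen), open(d_dock_store)}, require {at(kitchen), open(d_kitchen_dock)}
    → {at(kitchen), key_at(k1,store), locked(d_bay_kitchen), open(d_dock_store), open(d_kitchen_dock)}

== RESULT ==
["at(kitchen)", "key_at(k1,store)", "locked(d_bay_kitchen)", "open(d_dock_store)", "open(d_kitchen_dock)"]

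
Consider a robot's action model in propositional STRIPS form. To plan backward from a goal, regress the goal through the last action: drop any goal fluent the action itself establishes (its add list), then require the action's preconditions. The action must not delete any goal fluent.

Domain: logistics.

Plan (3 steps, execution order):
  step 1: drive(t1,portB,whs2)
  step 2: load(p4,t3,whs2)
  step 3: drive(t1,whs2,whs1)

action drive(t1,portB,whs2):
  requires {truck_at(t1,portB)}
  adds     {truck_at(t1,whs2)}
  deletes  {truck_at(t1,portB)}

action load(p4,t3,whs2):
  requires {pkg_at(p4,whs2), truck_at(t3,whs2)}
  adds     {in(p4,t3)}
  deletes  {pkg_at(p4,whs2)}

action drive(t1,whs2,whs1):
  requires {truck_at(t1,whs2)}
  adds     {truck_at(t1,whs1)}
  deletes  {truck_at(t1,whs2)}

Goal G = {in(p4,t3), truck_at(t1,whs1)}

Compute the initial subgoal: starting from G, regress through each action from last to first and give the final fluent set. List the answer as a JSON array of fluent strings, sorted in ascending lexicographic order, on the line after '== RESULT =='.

Work backward from the goal:
  through step 3 (drive(t1,whs2,whs1)): drop {truck_at(t1,whs1)}, keep {in(p4,t3)}, require {truck_at(t1,whs2)}
    → {in(p4,t3), truck_at(t1,whs2)}
  through step 2 (load(p4,t3,whs2)): drop {in(p4,t3)}, keep {truck_at(t1,whs2)}, require {pkg_at(p4,whs2), truck_at(t3,whs2)}
    → {pkg_at(p4,whs2), truck_at(t1,whs2), truck_at(t3,whs2)}
  through step 1 (drive(t1,portB,whs2)): drop {truck_at(t1,whs2)}, keep {pkg_at(p4,whs2), truck_at(t3,whs2)}, require {truck_at(t1,portB)}
    → {pkg_at(p4,whs2), truck_at(t1,portB), truck_at(t3,whs2)}

== RESULT ==
["pkg_at(p4,whs2)", "truck_at(t1,portB)", "truck_at(t3,whs2)"]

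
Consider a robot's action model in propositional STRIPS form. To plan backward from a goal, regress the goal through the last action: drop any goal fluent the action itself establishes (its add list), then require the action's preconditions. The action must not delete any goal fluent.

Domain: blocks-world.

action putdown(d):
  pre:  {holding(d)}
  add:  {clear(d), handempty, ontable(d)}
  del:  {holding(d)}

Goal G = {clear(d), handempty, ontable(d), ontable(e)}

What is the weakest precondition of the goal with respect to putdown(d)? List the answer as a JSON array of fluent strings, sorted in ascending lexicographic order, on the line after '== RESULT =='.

Compute (G \ add) ∪ pre:
  G ∩ del = {}  (empty — regression defined)
  G \ add = {clear(d), handempty, ontable(d), ontable(e)} \ {clear(d), handempty, ontable(d)} = {ontable(e)}
  ∪ pre   = {ontable(e)} ∪ {holding(d)}
          = {holding(d), ontable(e)}

== RESULT ==
["holding(d)", "ontable(e)"]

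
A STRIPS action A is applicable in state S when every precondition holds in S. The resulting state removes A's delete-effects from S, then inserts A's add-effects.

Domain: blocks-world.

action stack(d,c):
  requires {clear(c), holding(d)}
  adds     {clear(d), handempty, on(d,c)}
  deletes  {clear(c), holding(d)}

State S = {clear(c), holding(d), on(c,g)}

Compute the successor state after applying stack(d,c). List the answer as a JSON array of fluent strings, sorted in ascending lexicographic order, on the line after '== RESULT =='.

Progress:
  pre ⊆ S: {clear(c), holding(d)} ⊆ S  — applicable
  S \ del = {on(c,g)}
  ∪ add   = {clear(d), handempty, on(c,g), on(d,c)}

== RESULT ==
["clear(d)", "handempty", "on(c,g)", "on(d,c)"]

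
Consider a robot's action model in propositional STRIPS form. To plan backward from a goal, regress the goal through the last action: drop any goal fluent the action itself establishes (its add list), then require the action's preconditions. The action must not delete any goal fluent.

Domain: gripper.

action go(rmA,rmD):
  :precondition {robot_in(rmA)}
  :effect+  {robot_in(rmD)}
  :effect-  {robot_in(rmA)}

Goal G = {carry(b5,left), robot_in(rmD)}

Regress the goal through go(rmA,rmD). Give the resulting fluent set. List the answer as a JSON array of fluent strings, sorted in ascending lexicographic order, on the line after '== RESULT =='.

Regress:
  G ∩ del = {}  (empty — regression defined)
  G \ add = {carry(b5,left), robot_in(rmD)} \ {robot_in(rmD)} = {carry(b5,left)}
  ∪ pre   = {carry(b5,left)} ∪ {robot_in(rmA)}
          = {carry(b5,left), robot_in(rmA)}

== RESULT ==
["carry(b5,left)", "robot_in(rmA)"]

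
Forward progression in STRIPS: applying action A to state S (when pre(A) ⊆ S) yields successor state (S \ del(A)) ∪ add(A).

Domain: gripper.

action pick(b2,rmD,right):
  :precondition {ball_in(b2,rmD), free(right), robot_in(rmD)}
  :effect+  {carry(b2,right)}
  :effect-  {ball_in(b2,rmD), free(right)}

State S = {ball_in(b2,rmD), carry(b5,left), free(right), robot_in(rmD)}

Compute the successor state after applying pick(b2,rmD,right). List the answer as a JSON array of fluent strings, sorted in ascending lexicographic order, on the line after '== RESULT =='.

Compute (S \ del) ∪ add:
  pre ⊆ S: {ball_in(b2,rmD), free(right), robot_in(rmD)} ⊆ S  — applicable
  S \ del = {carry(b5,left), robot_in(rmD)}
  ∪ add   = {carry(b2,right), carry(b5,left), robot_in(rmD)}

== RESULT ==
["carry(b2,right)", "carry(b5,left)", "robot_in(rmD)"]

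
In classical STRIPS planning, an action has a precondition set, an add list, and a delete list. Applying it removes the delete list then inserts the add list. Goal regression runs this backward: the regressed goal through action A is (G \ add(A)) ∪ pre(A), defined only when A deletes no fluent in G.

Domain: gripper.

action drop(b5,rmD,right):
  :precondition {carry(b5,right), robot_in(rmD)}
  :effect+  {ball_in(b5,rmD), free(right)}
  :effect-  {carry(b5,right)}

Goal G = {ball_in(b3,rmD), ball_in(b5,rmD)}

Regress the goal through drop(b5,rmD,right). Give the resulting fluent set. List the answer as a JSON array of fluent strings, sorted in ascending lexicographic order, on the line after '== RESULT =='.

Compute (G \ add) ∪ pre:
  G ∩ del = {}  (empty — regression defined)
  G \ add = {ball_in(b3,rmD), ball_in(b5,rmD)} \ {ball_in(b5,rmD), free(right)} = {ball_in(b3,rmD)}
  ∪ pre   = {ball_in(b3,rmD)} ∪ {carry(b5,right), robot_in(rmD)}
          = {ball_in(b3,rmD), carry(b5,right), robot_in(rmD)}

== RESULT ==
["ball_in(b3,rmD)", "carry(b5,right)", "robot_in(rmD)"]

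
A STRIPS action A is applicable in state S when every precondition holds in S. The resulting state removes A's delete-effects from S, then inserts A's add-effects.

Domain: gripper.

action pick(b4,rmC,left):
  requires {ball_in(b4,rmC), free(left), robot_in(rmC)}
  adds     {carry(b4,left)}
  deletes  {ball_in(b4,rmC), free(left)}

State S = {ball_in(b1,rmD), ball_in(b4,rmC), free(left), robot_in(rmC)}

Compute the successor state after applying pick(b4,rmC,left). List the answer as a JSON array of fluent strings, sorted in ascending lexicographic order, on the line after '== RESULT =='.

Compute (S \ del) ∪ add:
  pre ⊆ S: {ball_in(b4,rmC), free(left), robot_in(rmC)} ⊆ S  — applicable
  S \ del = {ball_in(b1,rmD), robot_in(rmC)}
  ∪ add   = {ball_in(b1,rmD), carry(b4,left), robot_in(rmC)}

== RESULT ==
["ball_in(b1,rmD)", "carry(b4,left)", "robot_in(rmC)"]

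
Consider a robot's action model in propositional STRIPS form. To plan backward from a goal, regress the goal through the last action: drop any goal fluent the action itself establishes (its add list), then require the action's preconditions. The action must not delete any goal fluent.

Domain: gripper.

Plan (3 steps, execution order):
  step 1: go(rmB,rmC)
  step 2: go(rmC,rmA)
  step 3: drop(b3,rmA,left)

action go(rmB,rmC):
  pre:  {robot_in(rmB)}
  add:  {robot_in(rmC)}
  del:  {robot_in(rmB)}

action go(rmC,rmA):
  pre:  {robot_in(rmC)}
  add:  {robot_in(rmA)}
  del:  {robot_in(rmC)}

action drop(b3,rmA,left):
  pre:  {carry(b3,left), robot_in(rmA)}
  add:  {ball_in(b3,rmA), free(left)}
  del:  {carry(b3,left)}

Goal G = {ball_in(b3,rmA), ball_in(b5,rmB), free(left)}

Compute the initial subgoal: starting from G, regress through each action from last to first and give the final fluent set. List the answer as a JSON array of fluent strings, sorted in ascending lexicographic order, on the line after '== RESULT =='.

Work backward from the goal:
  through step 3 (drop(b3,rmA,left)): drop {ball_in(b3,rmA), free(left)}, keep {ball_in(b5,rmB)}, require {carry(b3,left), robot_in(rmA)}
    → {ball_in(b5,rmB), carry(b3,left), robot_in(rmA)}
  through step 2 (go(rmC,rmA)): drop {robot_in(rmA)}, keep {ball_in(b5,rmB), carry(b3,left)}, require {robot_in(rmC)}
    → {ball_in(b5,rmB), carry(b3,left), robot_in(rmC)}
  through step 1 (go(rmB,rmC)): drop {robot_in(rmC)}, keep {ball_in(b5,rmB), carry(b3,left)}, require {robot_in(rmB)}
    → {ball_in(b5,rmB), carry(b3,left), robot_in(rmB)}

== RESULT ==
["ball_in(b5,rmB)", "carry(b3,left)", "robot_in(rmB)"]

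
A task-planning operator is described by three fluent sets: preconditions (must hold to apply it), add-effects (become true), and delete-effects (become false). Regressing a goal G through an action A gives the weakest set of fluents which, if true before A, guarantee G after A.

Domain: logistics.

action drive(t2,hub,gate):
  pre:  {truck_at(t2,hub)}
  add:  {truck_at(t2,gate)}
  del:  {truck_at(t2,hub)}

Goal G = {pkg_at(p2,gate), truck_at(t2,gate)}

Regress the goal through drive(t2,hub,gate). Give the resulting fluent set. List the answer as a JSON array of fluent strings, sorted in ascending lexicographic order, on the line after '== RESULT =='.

Compute (G \ add) ∪ pre:
  G ∩ del = {}  (empty — regression defined)
  G \ add = {pkg_at(p2,gate), truck_at(t2,gate)} \ {truck_at(t2,gate)} = {pkg_at(p2,gate)}
  ∪ pre   = {pkg_at(p2,gate)} ∪ {truck_at(t2,hub)}
          = {pkg_at(p2,gate), truck_at(t2,hub)}

== RESULT ==
["pkg_at(p2,gate)", "truck_at(t2,hub)"]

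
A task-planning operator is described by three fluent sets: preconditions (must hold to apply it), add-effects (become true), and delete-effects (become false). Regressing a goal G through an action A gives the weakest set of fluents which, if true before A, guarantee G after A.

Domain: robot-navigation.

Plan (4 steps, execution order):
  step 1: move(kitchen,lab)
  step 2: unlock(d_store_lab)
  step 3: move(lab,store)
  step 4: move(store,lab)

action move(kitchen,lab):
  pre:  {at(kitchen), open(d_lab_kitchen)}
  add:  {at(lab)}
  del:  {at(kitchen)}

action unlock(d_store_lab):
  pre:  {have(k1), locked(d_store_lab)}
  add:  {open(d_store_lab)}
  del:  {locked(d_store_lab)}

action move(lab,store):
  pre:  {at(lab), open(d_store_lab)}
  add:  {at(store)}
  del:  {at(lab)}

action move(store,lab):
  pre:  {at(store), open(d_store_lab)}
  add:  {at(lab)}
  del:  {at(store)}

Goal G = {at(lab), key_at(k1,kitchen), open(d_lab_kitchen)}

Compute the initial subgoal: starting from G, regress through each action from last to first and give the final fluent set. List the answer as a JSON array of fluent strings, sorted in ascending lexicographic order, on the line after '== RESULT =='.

Work backward from the goal:
  through step 4 (move(store,lab)): drop {at(lab)}, keep {key_at(k1,kitchen), open(d_lab_kitchen)}, require {at(store), open(d_store_lab)}
    → {at(store), key_at(k1,kitchen), open(d_lab_kitchen), open(d_store_lab)}
  through step 3 (move(lab,store)): drop {at(store)}, keep {key_at(k1,kitchen), open(d_lab_kitchen), open(d_store_lab)}, require {at(lab), open(d_store_lab)}
    → {at(lab), key_at(k1,kitchen), open(d_lab_kitchen), open(d_store_lab)}
  through step 2 (unlock(d_store_lab)): drop {open(d_store_lab)}, keep {at(lab), key_at(k1,kitchen), open(d_lab_kitchen)}, require {have(k1), locked(d_store_lab)}
    → {at(lab), have(k1), key_at(k1,kitchen), locked(d_store_lab), open(d_lab_kitchen)}
  through step 1 (move(kitchen,lab)): drop {at(lab)}, keep {have(k1), key_at(k1,kitchen), locked(d_store_lab), open(d_lab_kitchen)}, require {at(kitchen), open(d_lab_kitchen)}
    → {at(kitchen), have(k1), key_at(k1,kitchen), locked(d_store_lab), open(d_lab_kitchen)}

== RESULT ==
["at(kitchen)", "have(k1)", "key_at(k1,kitchen)", "locked(d_store_lab)", "open(d_lab_kitchen)"]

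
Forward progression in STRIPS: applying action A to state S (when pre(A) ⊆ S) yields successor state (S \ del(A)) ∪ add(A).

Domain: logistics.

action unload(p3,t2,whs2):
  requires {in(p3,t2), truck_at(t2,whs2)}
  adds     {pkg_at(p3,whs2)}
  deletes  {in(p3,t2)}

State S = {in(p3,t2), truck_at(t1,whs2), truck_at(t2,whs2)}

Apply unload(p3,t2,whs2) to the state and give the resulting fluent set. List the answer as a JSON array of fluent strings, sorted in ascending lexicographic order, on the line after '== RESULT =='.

Progress:
  pre ⊆ S: {in(p3,t2), truck_at(t2,whs2)} ⊆ S  — applicable
  S \ del = {truck_at(t1,whs2), truck_at(t2,whs2)}
  ∪ add   = {pkg_at(p3,whs2), truck_at(t1,whs2), truck_at(t2,whs2)}

== RESULT ==
["pkg_at(p3,whs2)", "truck_at(t1,whs2)", "truck_at(t2,whs2)"]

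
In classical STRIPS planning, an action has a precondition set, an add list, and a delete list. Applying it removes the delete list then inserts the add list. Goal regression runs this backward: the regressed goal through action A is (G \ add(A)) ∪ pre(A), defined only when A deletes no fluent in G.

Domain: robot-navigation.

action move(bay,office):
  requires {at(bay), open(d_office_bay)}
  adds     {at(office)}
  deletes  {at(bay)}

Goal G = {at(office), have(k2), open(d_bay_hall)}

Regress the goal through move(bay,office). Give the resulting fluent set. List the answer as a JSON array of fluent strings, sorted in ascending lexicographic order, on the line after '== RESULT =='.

Regress:
  G ∩ del = {}  (empty — regression defined)
  G \ add = {at(office), have(k2), open(d_bay_hall)} \ {at(office)} = {have(k2), open(d_bay_hall)}
  ∪ pre   = {have(k2), open(d_bay_hall)} ∪ {at(bay), open(d_office_bay)}
          = {at(bay), have(k2), open(d_bay_hall), open(d_office_bay)}

== RESULT ==
["at(bay)", "have(k2)", "open(d_bay_hall)", "open(d_office_bay)"]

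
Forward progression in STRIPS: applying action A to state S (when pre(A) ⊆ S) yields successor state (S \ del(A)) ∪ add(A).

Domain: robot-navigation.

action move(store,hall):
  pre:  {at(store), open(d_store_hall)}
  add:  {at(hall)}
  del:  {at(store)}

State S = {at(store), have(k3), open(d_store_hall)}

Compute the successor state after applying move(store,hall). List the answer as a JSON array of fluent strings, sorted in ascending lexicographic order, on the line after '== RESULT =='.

Compute (S \ del) ∪ add:
  pre ⊆ S: {at(store), open(d_store_hall)} ⊆ S  — applicable
  S \ del = {have(k3), open(d_store_hall)}
  ∪ add   = {at(hall), have(k3), open(d_store_hall)}

== RESULT ==
["at(hall)", "have(k3)", "open(d_store_hall)"]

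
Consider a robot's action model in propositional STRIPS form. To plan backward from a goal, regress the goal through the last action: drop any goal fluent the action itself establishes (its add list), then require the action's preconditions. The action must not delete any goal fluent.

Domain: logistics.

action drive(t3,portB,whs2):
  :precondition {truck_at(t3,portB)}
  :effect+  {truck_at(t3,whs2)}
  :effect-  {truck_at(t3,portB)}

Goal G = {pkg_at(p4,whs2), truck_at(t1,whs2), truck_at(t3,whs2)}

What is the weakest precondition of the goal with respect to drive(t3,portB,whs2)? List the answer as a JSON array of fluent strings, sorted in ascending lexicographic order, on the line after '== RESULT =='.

Compute (G \ add) ∪ pre:
  G ∩ del = {}  (empty — regression defined)
  G \ add = {pkg_at(p4,whs2), truck_at(t1,whs2), truck_at(t3,whs2)} \ {truck_at(t3,whs2)} = {pkg_at(p4,whs2), truck_at(t1,whs2)}
  ∪ pre   = {pkg_at(p4,whs2), truck_at(t1,whs2)} ∪ {truck_at(t3,portB)}
          = {pkg_at(p4,whs2), truck_at(t1,whs2), truck_at(t3,portB)}

== RESULT ==
["pkg_at(p4,whs2)", "truck_at(t1,whs2)", "truck_at(t3,portB)"]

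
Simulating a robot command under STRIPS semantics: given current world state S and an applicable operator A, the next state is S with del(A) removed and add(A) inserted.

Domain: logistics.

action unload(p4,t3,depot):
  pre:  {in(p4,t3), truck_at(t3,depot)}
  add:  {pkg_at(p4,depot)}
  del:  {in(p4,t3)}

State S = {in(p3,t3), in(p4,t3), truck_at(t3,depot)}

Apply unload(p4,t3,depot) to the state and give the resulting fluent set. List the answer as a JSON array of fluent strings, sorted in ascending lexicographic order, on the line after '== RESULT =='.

Compute (S \ del) ∪ add:
  pre ⊆ S: {in(p4,t3), truck_at(t3,depot)} ⊆ S  — applicable
  S \ del = {in(p3,t3), truck_at(t3,depot)}
  ∪ add   = {in(p3,t3), pkg_at(p4,depot), truck_at(t3,depot)}

== RESULT ==
["in(p3,t3)", "pkg_at(p4,depot)", "truck_at(t3,depot)"]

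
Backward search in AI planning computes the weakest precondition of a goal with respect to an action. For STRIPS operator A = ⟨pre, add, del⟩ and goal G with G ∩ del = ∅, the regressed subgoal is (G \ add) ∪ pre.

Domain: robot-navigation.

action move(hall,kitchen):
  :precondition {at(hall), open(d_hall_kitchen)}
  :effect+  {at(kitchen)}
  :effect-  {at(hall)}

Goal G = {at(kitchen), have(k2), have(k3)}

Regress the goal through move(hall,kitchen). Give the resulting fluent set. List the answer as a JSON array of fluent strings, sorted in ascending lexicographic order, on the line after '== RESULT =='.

Compute (G \ add) ∪ pre:
  G ∩ del = {}  (empty — regression defined)
  G \ add = {at(kitchen), have(k2), have(k3)} \ {at(kitchen)} = {have(k2), have(k3)}
  ∪ pre   = {have(k2), have(k3)} ∪ {at(hall), open(d_hall_kitchen)}
          = {at(hall), have(k2), have(k3), open(d_hall_kitchen)}

== RESULT ==
["at(hall)", "have(k2)", "have(k3)", "open(d_hall_kitchen)"]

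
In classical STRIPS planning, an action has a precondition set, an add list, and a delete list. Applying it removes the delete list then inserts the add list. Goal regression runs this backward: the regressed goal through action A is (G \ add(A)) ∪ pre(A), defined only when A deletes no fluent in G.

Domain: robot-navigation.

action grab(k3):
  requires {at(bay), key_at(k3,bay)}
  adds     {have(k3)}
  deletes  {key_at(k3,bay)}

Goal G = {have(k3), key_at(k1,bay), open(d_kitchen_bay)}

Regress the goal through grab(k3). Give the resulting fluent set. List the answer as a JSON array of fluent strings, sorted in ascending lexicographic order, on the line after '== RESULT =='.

Compute (G \ add) ∪ pre:
  G ∩ del = {}  (empty — regression defined)
  G \ add = {have(k3), key_at(k1,bay), open(d_kitchen_bay)} \ {have(k3)} = {key_at(k1,bay), open(d_kitchen_bay)}
  ∪ pre   = {key_at(k1,bay), open(d_kitchen_bay)} ∪ {at(bay), key_at(k3,bay)}
          = {at(bay), key_at(k1,bay), key_at(k3,bay), open(d_kitchen_bay)}

== RESULT ==
["at(bay)", "key_at(k1,bay)", "key_at(k3,bay)", "open(d_kitchen_bay)"]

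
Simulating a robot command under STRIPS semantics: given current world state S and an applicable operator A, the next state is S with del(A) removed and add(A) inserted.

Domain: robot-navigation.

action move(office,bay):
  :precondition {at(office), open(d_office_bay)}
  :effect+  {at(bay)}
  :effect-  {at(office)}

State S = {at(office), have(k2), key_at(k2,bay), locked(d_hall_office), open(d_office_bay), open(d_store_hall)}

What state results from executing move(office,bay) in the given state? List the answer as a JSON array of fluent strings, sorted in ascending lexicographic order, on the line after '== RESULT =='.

Compute (S \ del) ∪ add:
  pre ⊆ S: {at(office), open(d_office_bay)} ⊆ S  — applicable
  S \ del = {have(k2), key_at(k2,bay), locked(d_hall_office), open(d_office_bay), open(d_store_hall)}
  ∪ add   = {at(bay), have(k2), key_at(k2,bay), locked(d_hall_office), open(d_office_bay), open(d_store_hall)}

== RESULT ==
["at(bay)", "have(k2)", "key_at(k2,bay)", "locked(d_hall_office)", "open(d_office_bay)", "open(d_store_hall)"]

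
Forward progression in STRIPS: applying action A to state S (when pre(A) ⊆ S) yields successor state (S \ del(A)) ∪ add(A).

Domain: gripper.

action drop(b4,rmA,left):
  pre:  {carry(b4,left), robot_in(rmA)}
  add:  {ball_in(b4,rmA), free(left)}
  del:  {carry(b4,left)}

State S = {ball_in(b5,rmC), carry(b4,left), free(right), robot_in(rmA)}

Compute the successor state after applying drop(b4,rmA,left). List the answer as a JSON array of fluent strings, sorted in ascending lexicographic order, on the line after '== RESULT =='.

Compute (S \ del) ∪ add:
  pre ⊆ S: {carry(b4,left), robot_in(rmA)} ⊆ S  — applicable
  S \ del = {ball_in(b5,rmC), free(right), robot_in(rmA)}
  ∪ add   = {ball_in(b4,rmA), ball_in(b5,rmC), free(left), free(right), robot_in(rmA)}

== RESULT ==
["ball_in(b4,rmA)", "ball_in(b5,rmC)", "free(left)", "free(right)", "robot_in(rmA)"]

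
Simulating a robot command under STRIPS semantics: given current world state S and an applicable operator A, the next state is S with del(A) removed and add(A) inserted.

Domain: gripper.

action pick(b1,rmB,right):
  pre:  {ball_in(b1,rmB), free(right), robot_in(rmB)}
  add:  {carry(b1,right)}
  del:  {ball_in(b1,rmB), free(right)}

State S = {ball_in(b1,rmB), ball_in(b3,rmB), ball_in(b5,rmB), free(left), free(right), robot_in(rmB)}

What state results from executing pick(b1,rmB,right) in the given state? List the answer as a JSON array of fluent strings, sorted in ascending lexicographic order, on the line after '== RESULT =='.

Compute (S \ del) ∪ add:
  pre ⊆ S: {ball_in(b1,rmB), free(right), robot_in(rmB)} ⊆ S  — applicable
  S \ del = {ball_in(b3,rmB), ball_in(b5,rmB), free(left), robot_in(rmB)}
  ∪ add   = {ball_in(b3,rmB), ball_in(b5,rmB), carry(b1,right), free(left), robot_in(rmB)}

== RESULT ==
["ball_in(b3,rmB)", "ball_in(b5,rmB)", "carry(b1,right)", "free(left)", "robot_in(rmB)"]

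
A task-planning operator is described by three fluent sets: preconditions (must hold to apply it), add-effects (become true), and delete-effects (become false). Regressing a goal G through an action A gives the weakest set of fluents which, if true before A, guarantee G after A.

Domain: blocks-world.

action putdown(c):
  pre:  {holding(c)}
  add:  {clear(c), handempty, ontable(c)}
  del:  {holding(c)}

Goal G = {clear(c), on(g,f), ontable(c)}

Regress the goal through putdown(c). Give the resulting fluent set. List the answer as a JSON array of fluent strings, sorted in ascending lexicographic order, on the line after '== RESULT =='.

Compute (G \ add) ∪ pre:
  G ∩ del = {}  (empty — regression defined)
  G \ add = {clear(c), on(g,f), ontable(c)} \ {clear(c), handempty, ontable(c)} = {on(g,f)}
  ∪ pre   = {on(g,f)} ∪ {holding(c)}
          = {holding(c), on(g,f)}

== RESULT ==
["holding(c)", "on(g,f)"]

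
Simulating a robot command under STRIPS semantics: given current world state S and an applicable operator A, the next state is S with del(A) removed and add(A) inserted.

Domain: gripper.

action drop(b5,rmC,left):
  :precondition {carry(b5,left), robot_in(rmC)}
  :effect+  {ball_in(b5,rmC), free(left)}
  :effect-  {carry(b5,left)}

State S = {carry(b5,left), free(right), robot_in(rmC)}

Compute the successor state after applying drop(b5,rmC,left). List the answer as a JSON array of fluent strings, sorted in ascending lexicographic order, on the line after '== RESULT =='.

Compute (S \ del) ∪ add:
  pre ⊆ S: {carry(b5,left), robot_in(rmC)} ⊆ S  — applicable
  S \ del = {free(right), robot_in(rmC)}
  ∪ add   = {ball_in(b5,rmC), free(left), free(right), robot_in(rmC)}

== RESULT ==
["ball_in(b5,rmC)", "free(left)", "free(right)", "robot_in(rmC)"]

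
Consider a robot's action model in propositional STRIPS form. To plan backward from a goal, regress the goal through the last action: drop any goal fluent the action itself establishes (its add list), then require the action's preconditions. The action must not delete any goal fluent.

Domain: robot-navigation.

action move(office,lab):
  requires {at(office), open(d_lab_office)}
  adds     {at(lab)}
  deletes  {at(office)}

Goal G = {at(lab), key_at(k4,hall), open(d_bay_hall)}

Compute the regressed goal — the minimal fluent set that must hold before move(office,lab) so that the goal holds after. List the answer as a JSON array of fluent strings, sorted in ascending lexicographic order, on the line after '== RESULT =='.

Regress:
  G ∩ del = {}  (empty — regression defined)
  G \ add = {at(lab), key_at(k4,hall), open(d_bay_hall)} \ {at(lab)} = {key_at(k4,hall), open(d_bay_hall)}
  ∪ pre   = {key_at(k4,hall), open(d_bay_hall)} ∪ {at(office), open(d_lab_office)}
          = {at(office), key_at(k4,hall), open(d_bay_hall), open(d_lab_office)}

== RESULT ==
["at(office)", "key_at(k4,hall)", "open(d_bay_hall)", "open(d_lab_office)"]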